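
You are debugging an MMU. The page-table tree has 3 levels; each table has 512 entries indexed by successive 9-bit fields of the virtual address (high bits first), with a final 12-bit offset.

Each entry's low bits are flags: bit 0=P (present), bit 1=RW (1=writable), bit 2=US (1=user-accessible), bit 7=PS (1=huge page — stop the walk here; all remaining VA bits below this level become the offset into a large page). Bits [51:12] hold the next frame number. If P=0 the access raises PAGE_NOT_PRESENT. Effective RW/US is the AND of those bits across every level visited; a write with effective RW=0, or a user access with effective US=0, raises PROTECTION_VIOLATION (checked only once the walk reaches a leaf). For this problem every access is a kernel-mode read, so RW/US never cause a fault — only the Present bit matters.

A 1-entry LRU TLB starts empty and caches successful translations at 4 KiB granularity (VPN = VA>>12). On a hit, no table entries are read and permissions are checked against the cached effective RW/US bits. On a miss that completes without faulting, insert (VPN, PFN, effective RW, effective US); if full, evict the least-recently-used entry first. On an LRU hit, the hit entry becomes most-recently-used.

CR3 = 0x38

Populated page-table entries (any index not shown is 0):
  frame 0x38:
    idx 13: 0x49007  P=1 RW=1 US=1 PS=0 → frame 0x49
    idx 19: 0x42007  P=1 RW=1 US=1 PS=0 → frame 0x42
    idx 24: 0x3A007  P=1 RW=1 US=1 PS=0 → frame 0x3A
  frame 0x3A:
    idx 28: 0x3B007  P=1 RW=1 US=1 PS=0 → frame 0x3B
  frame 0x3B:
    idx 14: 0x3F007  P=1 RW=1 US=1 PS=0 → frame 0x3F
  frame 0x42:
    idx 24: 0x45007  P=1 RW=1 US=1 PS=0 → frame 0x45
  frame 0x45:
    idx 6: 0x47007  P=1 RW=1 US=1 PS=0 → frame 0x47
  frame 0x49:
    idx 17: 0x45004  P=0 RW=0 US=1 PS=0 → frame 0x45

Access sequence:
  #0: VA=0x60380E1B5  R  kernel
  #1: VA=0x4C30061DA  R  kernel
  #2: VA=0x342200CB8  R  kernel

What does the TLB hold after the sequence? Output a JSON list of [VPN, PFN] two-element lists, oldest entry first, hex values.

Trace:
#0 VA=0x60380E1B5 (r,kernel):
  L0 @0x38[24] → 0x3A007  P=1,RW=1,US=1,PS=0
  L1 @0x3A[28] → 0x3B007  P=1,RW=1,US=1,PS=0
  L2 @0x3B[14] → 0x3F007  P=1,RW=1,US=1,PS=0
  ⇒ phys 0x3F1B5  [3 reads]
#1 VA=0x4C30061DA (r,kernel):
  L0 @0x38[19] → 0x42007  P=1,RW=1,US=1,PS=0
  L1 @0x42[24] → 0x45007  P=1,RW=1,US=1,PS=0
  L2 @0x45[6] → 0x47007  P=1,RW=1,US=1,PS=0
  ⇒ phys 0x471DA  [3 reads]
#2 VA=0x342200CB8 (r,kernel):
  L0 @0x38[13] → 0x49007  P=1,RW=1,US=1,PS=0
  L1 @0x49[17] → 0x45004  P=0,RW=0,US=1,PS=0
  → PAGE_NOT_PRESENT  (2 entries read)

TLB: [["0x4C3006", "0x47"]]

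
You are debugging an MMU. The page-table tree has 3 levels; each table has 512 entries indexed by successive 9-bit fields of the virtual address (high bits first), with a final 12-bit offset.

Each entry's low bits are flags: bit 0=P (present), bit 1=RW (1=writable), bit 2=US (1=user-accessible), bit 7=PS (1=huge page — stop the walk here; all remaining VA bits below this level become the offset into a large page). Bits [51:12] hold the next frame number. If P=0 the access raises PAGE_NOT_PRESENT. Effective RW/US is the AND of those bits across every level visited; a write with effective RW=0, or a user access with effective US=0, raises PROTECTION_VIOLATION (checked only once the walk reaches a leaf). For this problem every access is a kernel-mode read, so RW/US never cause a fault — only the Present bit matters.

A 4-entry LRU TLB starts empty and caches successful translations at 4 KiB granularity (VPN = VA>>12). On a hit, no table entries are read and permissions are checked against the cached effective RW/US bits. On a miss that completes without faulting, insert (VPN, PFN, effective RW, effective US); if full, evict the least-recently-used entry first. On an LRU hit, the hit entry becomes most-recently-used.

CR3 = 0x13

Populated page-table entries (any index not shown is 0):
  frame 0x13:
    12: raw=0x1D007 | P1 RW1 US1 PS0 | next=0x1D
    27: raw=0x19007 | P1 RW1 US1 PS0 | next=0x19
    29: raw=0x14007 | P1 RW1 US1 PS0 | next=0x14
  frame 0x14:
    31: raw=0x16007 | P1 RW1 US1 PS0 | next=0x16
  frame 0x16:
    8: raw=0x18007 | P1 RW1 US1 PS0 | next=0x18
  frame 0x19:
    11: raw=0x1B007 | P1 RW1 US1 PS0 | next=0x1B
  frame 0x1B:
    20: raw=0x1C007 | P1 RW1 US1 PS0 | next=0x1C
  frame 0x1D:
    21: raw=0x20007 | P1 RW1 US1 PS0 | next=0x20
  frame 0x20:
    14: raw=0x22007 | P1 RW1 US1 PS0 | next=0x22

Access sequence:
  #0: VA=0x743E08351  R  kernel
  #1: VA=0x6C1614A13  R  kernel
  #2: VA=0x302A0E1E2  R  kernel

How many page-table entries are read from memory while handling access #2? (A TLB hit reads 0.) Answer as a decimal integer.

Trace:
#0 VA=0x743E08351 (r,kernel):
  L0: frame=0x13 idx=29 entry=0x14007 [P=1 RW=1 US=1 PS=0]
  L1: frame=0x14 idx=31 entry=0x16007 [P=1 RW=1 US=1 PS=0]
  L2: frame=0x16 idx=8 entry=0x18007 [P=1 RW=1 US=1 PS=0]
  → PA=0x18351  (3 entries read)
#1 VA=0x6C1614A13 (r,kernel):
  L0: frame=0x13 idx=27 entry=0x19007 [P=1 RW=1 US=1 PS=0]
  L1: frame=0x19 idx=11 entry=0x1B007 [P=1 RW=1 US=1 PS=0]
  L2: frame=0x1B idx=20 entry=0x1C007 [P=1 RW=1 US=1 PS=0]
  → PA=0x1CA13  (3 entries read)
#2 VA=0x302A0E1E2 (r,kernel):
  L0: frame=0x13 idx=12 entry=0x1D007 [P=1 RW=1 US=1 PS=0]
  L1: frame=0x1D idx=21 entry=0x20007 [P=1 RW=1 US=1 PS=0]
  L2: frame=0x20 idx=14 entry=0x22007 [P=1 RW=1 US=1 PS=0]
  → PA=0x221E2  (3 entries read)

Entries read for #2: 3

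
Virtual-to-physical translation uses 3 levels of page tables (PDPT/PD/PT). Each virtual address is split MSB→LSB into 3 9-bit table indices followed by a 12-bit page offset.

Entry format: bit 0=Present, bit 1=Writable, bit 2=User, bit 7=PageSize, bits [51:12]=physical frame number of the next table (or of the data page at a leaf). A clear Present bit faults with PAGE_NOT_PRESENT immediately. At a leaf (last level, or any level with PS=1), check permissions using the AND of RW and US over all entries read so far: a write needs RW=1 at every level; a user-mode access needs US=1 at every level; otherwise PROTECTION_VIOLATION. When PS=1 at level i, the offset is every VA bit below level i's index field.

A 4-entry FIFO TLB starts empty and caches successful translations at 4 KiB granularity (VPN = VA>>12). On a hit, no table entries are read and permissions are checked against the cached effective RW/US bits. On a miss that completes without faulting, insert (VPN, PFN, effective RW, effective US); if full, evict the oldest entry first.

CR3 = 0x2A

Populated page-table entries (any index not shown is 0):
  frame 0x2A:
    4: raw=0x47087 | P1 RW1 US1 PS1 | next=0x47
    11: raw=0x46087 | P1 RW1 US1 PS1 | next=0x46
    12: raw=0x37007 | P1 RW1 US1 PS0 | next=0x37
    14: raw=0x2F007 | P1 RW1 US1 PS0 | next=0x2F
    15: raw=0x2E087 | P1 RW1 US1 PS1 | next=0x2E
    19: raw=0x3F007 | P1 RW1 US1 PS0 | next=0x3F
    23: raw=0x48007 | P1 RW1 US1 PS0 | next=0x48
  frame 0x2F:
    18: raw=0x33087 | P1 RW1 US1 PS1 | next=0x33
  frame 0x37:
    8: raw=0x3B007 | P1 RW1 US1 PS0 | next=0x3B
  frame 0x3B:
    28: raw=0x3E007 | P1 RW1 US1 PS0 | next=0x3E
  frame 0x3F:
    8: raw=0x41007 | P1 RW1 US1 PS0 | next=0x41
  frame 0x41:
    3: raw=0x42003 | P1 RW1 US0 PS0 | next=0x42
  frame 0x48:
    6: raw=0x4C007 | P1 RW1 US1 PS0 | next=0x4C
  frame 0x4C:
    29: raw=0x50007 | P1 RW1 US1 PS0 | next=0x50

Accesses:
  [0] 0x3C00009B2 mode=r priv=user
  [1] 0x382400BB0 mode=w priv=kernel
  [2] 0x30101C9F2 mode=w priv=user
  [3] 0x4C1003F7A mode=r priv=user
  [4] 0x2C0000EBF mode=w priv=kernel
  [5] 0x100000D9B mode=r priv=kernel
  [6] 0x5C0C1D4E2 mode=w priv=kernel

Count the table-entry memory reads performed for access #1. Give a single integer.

Trace:
#0 VA=0x3C00009B2 (r,user):
  L0 @0x2A[15] → 0x2E087  P=1,RW=1,US=1,PS=1
  ⇒ phys 0x2E9B2 (huge @L0)  [1 reads]
#1 VA=0x382400BB0 (w,kernel):
  L0 @0x2A[14] → 0x2F007  P=1,RW=1,US=1,PS=0
  L1 @0x2F[18] → 0x33087  P=1,RW=1,US=1,PS=1
  ⇒ phys 0x33BB0 (huge @L1)  [2 reads]
#2 VA=0x30101C9F2 (w,user):
  L0 @0x2A[12] → 0x37007  P=1,RW=1,US=1,PS=0
  L1 @0x37[8] → 0x3B007  P=1,RW=1,US=1,PS=0
  L2 @0x3B[28] → 0x3E007  P=1,RW=1,US=1,PS=0
  ⇒ phys 0x3E9F2  [3 reads]
#3 VA=0x4C1003F7A (r,user):
  L0 @0x2A[19] → 0x3F007  P=1,RW=1,US=1,PS=0
  L1 @0x3F[8] → 0x41007  P=1,RW=1,US=1,PS=0
  L2 @0x41[3] → 0x42003  P=1,RW=1,US=0,PS=0
  ⇒ fault: PROTECTION_VIOLATION  — 3 lookups
#4 VA=0x2C0000EBF (w,kernel):
  L0 @0x2A[11] → 0x46087  P=1,RW=1,US=1,PS=1
  ⇒ phys 0x46EBF (huge @L0)  [1 reads]
#5 VA=0x100000D9B (r,kernel):
  L0 @0x2A[4] → 0x47087  P=1,RW=1,US=1,PS=1
  ⇒ phys 0x47D9B (huge @L0)  [1 reads]
#6 VA=0x5C0C1D4E2 (w,kernel):
  L0 @0x2A[23] → 0x48007  P=1,RW=1,US=1,PS=0
  L1 @0x48[6] → 0x4C007  P=1,RW=1,US=1,PS=0
  L2 @0x4C[29] → 0x50007  P=1,RW=1,US=1,PS=0
  ⇒ phys 0x504E2  [3 reads]

Entries read for #1: 2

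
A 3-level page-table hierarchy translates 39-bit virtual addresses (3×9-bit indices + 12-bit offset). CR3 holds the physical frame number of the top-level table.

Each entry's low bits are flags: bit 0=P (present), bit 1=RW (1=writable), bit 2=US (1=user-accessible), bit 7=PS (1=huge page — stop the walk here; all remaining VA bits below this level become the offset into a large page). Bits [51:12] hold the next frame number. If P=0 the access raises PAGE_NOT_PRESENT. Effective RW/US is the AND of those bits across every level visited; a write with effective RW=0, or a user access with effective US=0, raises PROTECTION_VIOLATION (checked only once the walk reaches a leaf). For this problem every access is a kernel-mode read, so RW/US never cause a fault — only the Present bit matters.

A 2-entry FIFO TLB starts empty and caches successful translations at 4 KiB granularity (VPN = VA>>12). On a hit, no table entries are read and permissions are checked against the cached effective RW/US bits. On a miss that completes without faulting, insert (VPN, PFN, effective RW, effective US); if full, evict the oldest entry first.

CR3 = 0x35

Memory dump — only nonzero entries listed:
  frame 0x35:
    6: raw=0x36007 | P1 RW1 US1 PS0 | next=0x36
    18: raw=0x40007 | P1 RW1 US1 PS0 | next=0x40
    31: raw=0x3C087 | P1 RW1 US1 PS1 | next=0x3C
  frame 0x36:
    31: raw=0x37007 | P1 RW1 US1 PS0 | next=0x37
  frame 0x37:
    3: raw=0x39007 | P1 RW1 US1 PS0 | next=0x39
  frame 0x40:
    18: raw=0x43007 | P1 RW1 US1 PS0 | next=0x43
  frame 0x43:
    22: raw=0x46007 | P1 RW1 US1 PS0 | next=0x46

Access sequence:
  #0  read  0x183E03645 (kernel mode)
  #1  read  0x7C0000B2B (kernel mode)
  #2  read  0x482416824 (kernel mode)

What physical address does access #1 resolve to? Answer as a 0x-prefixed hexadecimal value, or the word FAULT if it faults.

Per-access translation:
#0 VA=0x183E03645 (r,kernel):
  lvl0: tbl 0x35, slot 6 ⇒ 0x36007 (P1/RW1/US1/PS0)
  lvl1: tbl 0x36, slot 31 ⇒ 0x37007 (P1/RW1/US1/PS0)
  lvl2: tbl 0x37, slot 3 ⇒ 0x39007 (P1/RW1/US1/PS0)
  ⇒ phys 0x39645  [3 reads]
#1 VA=0x7C0000B2B (r,kernel):
  lvl0: tbl 0x35, slot 31 ⇒ 0x3C087 (P1/RW1/US1/PS1)
  ⇒ phys 0x3CB2B (huge @L0)  [1 reads]
#2 VA=0x482416824 (r,kernel):
  lvl0: tbl 0x35, slot 18 ⇒ 0x40007 (P1/RW1/US1/PS0)
  lvl1: tbl 0x40, slot 18 ⇒ 0x43007 (P1/RW1/US1/PS0)
  lvl2: tbl 0x43, slot 22 ⇒ 0x46007 (P1/RW1/US1/PS0)
  ⇒ phys 0x46824  [3 reads]

Access #1 PA: 0x3CB2B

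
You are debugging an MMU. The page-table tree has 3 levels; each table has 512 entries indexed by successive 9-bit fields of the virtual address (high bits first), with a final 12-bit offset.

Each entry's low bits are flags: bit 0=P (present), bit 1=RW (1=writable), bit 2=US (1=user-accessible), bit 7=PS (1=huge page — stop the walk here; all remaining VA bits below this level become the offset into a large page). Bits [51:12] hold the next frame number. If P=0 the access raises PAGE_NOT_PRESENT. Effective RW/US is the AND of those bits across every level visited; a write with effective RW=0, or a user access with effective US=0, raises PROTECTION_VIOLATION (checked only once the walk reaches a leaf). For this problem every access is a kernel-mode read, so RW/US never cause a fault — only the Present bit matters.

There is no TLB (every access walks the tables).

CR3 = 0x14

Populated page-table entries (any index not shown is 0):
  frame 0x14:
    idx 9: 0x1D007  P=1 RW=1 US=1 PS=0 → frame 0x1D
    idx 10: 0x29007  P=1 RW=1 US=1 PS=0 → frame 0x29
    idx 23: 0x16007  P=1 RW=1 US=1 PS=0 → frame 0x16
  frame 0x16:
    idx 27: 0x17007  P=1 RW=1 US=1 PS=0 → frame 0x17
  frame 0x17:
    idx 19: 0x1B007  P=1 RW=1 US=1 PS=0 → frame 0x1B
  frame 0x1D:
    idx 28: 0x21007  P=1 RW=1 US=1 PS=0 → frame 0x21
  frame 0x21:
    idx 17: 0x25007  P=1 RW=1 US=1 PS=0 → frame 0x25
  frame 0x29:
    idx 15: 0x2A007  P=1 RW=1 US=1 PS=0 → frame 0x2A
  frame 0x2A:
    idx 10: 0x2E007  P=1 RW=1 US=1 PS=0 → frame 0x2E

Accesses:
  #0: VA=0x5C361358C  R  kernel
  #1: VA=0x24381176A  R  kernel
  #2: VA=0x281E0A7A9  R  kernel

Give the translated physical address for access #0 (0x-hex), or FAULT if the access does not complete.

Walk each access:
#0 VA=0x5C361358C (r,kernel):
  [0] read 0x14 idx=23: raw=0x16007 flags P=1 W=1 U=1 S=0
  [1] read 0x16 idx=27: raw=0x17007 flags P=1 W=1 U=1 S=0
  [2] read 0x17 idx=19: raw=0x1B007 flags P=1 W=1 U=1 S=0
  ✓ 0x1B58C  — 3 lookups
#1 VA=0x24381176A (r,kernel):
  [0] read 0x14 idx=9: raw=0x1D007 flags P=1 W=1 U=1 S=0
  [1] read 0x1D idx=28: raw=0x21007 flags P=1 W=1 U=1 S=0
  [2] read 0x21 idx=17: raw=0x25007 flags P=1 W=1 U=1 S=0
  ✓ 0x2576A  — 3 lookups
#2 VA=0x281E0A7A9 (r,kernel):
  [0] read 0x14 idx=10: raw=0x29007 flags P=1 W=1 U=1 S=0
  [1] read 0x29 idx=15: raw=0x2A007 flags P=1 W=1 U=1 S=0
  [2] read 0x2A idx=10: raw=0x2E007 flags P=1 W=1 U=1 S=0
  ✓ 0x2E7A9  — 3 lookups

Access #0 PA: 0x1B58C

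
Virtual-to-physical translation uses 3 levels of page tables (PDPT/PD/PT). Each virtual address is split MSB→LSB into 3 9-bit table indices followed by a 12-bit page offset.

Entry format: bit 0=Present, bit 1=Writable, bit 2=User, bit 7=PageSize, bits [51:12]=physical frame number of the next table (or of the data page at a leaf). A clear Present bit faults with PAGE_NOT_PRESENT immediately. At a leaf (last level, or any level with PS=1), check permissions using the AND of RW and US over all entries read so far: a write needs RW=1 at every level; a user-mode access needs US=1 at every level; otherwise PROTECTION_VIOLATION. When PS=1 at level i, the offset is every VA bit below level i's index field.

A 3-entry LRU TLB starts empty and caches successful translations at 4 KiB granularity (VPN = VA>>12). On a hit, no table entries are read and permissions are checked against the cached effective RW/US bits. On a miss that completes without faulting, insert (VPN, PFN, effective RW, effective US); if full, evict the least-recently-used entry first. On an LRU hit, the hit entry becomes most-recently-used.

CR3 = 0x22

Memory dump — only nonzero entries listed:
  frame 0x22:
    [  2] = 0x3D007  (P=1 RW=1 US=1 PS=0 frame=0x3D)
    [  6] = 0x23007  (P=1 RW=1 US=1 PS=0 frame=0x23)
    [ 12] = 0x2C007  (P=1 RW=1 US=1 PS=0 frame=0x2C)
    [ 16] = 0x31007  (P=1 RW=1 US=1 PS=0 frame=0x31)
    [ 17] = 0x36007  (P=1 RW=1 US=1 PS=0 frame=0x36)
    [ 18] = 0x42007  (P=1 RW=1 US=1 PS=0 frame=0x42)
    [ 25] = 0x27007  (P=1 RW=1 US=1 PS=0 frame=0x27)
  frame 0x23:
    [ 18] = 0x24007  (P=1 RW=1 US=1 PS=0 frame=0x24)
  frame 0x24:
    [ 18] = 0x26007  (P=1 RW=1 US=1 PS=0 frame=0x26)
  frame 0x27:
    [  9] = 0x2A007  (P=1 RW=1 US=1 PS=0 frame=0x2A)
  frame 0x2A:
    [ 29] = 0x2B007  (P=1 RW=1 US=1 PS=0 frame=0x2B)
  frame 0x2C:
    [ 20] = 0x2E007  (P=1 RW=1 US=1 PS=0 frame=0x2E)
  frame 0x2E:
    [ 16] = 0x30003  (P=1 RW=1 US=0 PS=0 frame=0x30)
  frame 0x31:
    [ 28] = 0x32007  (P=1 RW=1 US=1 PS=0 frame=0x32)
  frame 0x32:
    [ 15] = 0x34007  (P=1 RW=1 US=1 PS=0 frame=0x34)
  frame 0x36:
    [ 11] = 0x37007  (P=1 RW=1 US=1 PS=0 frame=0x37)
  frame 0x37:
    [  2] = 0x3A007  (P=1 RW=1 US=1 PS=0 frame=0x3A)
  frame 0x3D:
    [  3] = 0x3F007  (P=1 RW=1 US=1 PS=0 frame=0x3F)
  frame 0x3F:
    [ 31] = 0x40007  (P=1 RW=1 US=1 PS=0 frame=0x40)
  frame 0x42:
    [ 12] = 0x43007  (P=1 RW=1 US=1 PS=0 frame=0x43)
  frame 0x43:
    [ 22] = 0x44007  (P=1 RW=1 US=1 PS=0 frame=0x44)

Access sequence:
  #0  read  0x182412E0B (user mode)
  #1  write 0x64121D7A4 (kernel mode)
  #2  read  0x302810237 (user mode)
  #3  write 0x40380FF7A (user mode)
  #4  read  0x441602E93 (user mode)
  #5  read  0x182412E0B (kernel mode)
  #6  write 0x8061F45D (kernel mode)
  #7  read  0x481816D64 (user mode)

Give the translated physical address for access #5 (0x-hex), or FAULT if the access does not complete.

Per-access translation:
#0 VA=0x182412E0B (r,user):
  lvl0: tbl 0x22, slot 6 ⇒ 0x23007 (P1/RW1/US1/PS0)
  lvl1: tbl 0x23, slot 18 ⇒ 0x24007 (P1/RW1/US1/PS0)
  lvl2: tbl 0x24, slot 18 ⇒ 0x26007 (P1/RW1/US1/PS0)
  ✓ 0x26E0B  — 3 lookups
#1 VA=0x64121D7A4 (w,kernel):
  lvl0: tbl 0x22, slot 25 ⇒ 0x27007 (P1/RW1/US1/PS0)
  lvl1: tbl 0x27, slot 9 ⇒ 0x2A007 (P1/RW1/US1/PS0)
  lvl2: tbl 0x2A, slot 29 ⇒ 0x2B007 (P1/RW1/US1/PS0)
  ✓ 0x2B7A4  — 3 lookups
#2 VA=0x302810237 (r,user):
  lvl0: tbl 0x22, slot 12 ⇒ 0x2C007 (P1/RW1/US1/PS0)
  lvl1: tbl 0x2C, slot 20 ⇒ 0x2E007 (P1/RW1/US1/PS0)
  lvl2: tbl 0x2E, slot 16 ⇒ 0x30003 (P1/RW1/US0/PS0)
  ⇒ fault: PROTECTION_VIOLATION  — 3 lookups
#3 VA=0x40380FF7A (w,user):
  lvl0: tbl 0x22, slot 16 ⇒ 0x31007 (P1/RW1/US1/PS0)
  lvl1: tbl 0x31, slot 28 ⇒ 0x32007 (P1/RW1/US1/PS0)
  lvl2: tbl 0x32, slot 15 ⇒ 0x34007 (P1/RW1/US1/PS0)
  ✓ 0x34F7A  — 3 lookups
#4 VA=0x441602E93 (r,user):
  lvl0: tbl 0x22, slot 17 ⇒ 0x36007 (P1/RW1/US1/PS0)
  lvl1: tbl 0x36, slot 11 ⇒ 0x37007 (P1/RW1/US1/PS0)
  lvl2: tbl 0x37, slot 2 ⇒ 0x3A007 (P1/RW1/US1/PS0)
  ✓ 0x3AE93  — 3 lookups
#5 VA=0x182412E0B (r,kernel):
  lvl0: tbl 0x22, slot 6 ⇒ 0x23007 (P1/RW1/US1/PS0)
  lvl1: tbl 0x23, slot 18 ⇒ 0x24007 (P1/RW1/US1/PS0)
  lvl2: tbl 0x24, slot 18 ⇒ 0x26007 (P1/RW1/US1/PS0)
  ✓ 0x26E0B  — 3 lookups
#6 VA=0x8061F45D (w,kernel):
  lvl0: tbl 0x22, slot 2 ⇒ 0x3D007 (P1/RW1/US1/PS0)
  lvl1: tbl 0x3D, slot 3 ⇒ 0x3F007 (P1/RW1/US1/PS0)
  lvl2: tbl 0x3F, slot 31 ⇒ 0x40007 (P1/RW1/US1/PS0)
  ✓ 0x4045D  — 3 lookups
#7 VA=0x481816D64 (r,user):
  lvl0: tbl 0x22, slot 18 ⇒ 0x42007 (P1/RW1/US1/PS0)
  lvl1: tbl 0x42, slot 12 ⇒ 0x43007 (P1/RW1/US1/PS0)
  lvl2: tbl 0x43, slot 22 ⇒ 0x44007 (P1/RW1/US1/PS0)
  ✓ 0x44D64  — 3 lookups

Access #5 PA: 0x26E0B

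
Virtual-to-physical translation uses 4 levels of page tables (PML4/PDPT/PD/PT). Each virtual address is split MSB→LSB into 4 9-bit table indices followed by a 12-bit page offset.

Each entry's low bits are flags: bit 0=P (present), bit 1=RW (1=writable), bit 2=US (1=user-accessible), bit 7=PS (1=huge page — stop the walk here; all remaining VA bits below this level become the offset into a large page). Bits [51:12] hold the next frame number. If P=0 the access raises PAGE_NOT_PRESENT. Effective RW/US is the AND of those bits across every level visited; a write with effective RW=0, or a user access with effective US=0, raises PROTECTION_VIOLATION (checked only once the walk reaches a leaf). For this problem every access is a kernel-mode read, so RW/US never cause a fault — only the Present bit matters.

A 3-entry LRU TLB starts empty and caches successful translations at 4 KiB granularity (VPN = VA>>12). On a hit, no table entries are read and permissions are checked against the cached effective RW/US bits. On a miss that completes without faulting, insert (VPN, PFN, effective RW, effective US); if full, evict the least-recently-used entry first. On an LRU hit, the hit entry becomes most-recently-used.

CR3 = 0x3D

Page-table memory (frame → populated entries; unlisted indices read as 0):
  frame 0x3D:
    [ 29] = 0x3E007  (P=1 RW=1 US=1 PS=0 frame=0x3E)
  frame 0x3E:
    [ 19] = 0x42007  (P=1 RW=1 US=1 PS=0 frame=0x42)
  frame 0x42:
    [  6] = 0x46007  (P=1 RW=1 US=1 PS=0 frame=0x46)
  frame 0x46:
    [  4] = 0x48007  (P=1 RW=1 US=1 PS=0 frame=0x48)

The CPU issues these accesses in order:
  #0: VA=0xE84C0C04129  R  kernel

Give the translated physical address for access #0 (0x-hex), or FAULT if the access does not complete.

Trace:
#0 VA=0xE84C0C04129 (r,kernel):
  L0 @0x3D[29] → 0x3E007  P=1,RW=1,US=1,PS=0
  L1 @0x3E[19] → 0x42007  P=1,RW=1,US=1,PS=0
  L2 @0x42[6] → 0x46007  P=1,RW=1,US=1,PS=0
  L3 @0x46[4] → 0x48007  P=1,RW=1,US=1,PS=0
  ✓ 0x48129  — 4 lookups

Access #0 PA: 0x48129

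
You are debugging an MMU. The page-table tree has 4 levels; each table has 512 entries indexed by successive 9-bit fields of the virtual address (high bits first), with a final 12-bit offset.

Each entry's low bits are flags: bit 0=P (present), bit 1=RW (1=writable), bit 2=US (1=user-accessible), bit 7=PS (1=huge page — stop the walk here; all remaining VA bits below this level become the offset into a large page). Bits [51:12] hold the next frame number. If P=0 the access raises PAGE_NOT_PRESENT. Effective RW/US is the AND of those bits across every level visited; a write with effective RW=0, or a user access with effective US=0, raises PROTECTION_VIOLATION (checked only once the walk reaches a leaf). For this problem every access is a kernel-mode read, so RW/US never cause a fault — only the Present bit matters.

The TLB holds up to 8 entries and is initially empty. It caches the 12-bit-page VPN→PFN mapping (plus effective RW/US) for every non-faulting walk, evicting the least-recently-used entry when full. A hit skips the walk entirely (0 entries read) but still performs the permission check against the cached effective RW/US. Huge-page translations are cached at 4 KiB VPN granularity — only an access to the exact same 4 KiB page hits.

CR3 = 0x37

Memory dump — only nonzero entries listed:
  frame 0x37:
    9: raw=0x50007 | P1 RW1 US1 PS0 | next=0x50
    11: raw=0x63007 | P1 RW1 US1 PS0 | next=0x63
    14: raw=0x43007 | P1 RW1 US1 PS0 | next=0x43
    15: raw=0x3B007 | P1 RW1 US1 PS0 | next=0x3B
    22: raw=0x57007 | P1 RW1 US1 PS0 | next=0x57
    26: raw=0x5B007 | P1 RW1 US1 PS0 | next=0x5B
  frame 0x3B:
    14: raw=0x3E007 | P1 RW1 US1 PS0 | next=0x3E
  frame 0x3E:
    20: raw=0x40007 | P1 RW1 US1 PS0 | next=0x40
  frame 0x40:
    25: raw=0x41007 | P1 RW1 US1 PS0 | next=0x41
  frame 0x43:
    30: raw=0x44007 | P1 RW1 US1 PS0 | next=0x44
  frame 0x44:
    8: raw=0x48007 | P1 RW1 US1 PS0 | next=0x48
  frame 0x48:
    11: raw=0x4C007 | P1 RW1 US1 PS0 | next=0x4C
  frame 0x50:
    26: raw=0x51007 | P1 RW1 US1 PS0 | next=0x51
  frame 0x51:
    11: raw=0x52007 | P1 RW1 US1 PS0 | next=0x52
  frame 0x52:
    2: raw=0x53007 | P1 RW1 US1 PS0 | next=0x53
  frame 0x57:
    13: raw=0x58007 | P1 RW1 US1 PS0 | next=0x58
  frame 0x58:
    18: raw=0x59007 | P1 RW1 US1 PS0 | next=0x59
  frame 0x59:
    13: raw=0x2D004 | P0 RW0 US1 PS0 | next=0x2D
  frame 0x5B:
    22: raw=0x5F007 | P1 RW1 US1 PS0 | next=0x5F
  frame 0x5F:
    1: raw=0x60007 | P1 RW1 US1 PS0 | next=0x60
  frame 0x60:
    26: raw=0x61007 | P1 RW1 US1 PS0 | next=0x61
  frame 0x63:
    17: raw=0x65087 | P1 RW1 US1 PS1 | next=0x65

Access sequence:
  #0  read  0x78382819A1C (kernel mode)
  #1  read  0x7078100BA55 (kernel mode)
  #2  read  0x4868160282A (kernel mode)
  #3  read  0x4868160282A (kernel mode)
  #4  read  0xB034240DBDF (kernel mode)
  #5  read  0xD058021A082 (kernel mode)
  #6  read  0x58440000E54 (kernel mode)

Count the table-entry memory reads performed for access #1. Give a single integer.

Per-access translation:
#0 VA=0x78382819A1C (r,kernel):
  L0: frame=0x37 idx=15 entry=0x3B007 [P=1 RW=1 US=1 PS=0]
  L1: frame=0x3B idx=14 entry=0x3E007 [P=1 RW=1 US=1 PS=0]
  L2: frame=0x3E idx=20 entry=0x40007 [P=1 RW=1 US=1 PS=0]
  L3: frame=0x40 idx=25 entry=0x41007 [P=1 RW=1 US=1 PS=0]
  ⇒ phys 0x41A1C  [4 reads]
#1 VA=0x7078100BA55 (r,kernel):
  L0: frame=0x37 idx=14 entry=0x43007 [P=1 RW=1 US=1 PS=0]
  L1: frame=0x43 idx=30 entry=0x44007 [P=1 RW=1 US=1 PS=0]
  L2: frame=0x44 idx=8 entry=0x48007 [P=1 RW=1 US=1 PS=0]
  L3: frame=0x48 idx=11 entry=0x4C007 [P=1 RW=1 US=1 PS=0]
  ⇒ phys 0x4CA55  [4 reads]
#2 VA=0x4868160282A (r,kernel):
  L0: frame=0x37 idx=9 entry=0x50007 [P=1 RW=1 US=1 PS=0]
  L1: frame=0x50 idx=26 entry=0x51007 [P=1 RW=1 US=1 PS=0]
  L2: frame=0x51 idx=11 entry=0x52007 [P=1 RW=1 US=1 PS=0]
  L3: frame=0x52 idx=2 entry=0x53007 [P=1 RW=1 US=1 PS=0]
  ⇒ phys 0x5382A  [4 reads]
#3 VA=0x4868160282A (r,kernel):
  TLB hit vpn=0x48681602 → PA=0x5382A
#4 VA=0xB034240DBDF (r,kernel):
  L0: frame=0x37 idx=22 entry=0x57007 [P=1 RW=1 US=1 PS=0]
  L1: frame=0x57 idx=13 entry=0x58007 [P=1 RW=1 US=1 PS=0]
  L2: frame=0x58 idx=18 entry=0x59007 [P=1 RW=1 US=1 PS=0]
  L3: frame=0x59 idx=13 entry=0x2D004 [P=0 RW=0 US=1 PS=0]
  ⇒ fault: PAGE_NOT_PRESENT  — 4 lookups
#5 VA=0xD058021A082 (r,kernel):
  L0: frame=0x37 idx=26 entry=0x5B007 [P=1 RW=1 US=1 PS=0]
  L1: frame=0x5B idx=22 entry=0x5F007 [P=1 RW=1 US=1 PS=0]
  L2: frame=0x5F idx=1 entry=0x60007 [P=1 RW=1 US=1 PS=0]
  L3: frame=0x60 idx=26 entry=0x61007 [P=1 RW=1 US=1 PS=0]
  ⇒ phys 0x61082  [4 reads]
#6 VA=0x58440000E54 (r,kernel):
  L0: frame=0x37 idx=11 entry=0x63007 [P=1 RW=1 US=1 PS=0]
  L1: frame=0x63 idx=17 entry=0x65087 [P=1 RW=1 US=1 PS=1]
  ⇒ phys 0x65E54 (huge @L1)  [2 reads]

Entries read for #1: 4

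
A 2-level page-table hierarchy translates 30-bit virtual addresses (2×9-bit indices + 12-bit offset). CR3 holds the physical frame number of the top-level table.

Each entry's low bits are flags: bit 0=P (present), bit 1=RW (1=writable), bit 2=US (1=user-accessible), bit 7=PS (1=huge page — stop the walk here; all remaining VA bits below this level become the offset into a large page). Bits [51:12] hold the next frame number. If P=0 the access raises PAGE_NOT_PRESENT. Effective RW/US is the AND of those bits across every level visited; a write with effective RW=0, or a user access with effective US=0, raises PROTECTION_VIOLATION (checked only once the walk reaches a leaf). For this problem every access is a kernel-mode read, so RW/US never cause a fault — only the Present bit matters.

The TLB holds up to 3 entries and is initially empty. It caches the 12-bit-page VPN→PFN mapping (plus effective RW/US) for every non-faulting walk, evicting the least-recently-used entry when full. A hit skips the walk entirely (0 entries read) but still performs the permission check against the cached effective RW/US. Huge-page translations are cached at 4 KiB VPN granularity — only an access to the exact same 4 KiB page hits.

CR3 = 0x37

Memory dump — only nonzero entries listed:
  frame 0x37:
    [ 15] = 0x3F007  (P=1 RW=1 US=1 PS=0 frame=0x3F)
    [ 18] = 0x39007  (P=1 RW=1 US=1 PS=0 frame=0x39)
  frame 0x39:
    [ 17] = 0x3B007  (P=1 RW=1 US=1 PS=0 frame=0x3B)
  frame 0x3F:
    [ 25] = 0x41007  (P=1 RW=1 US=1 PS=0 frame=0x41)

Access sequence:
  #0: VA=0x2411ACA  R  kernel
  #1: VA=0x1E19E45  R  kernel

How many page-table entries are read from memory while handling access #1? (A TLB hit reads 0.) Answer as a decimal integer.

Trace:
#0 VA=0x2411ACA (r,kernel):
  L0: frame=0x37 idx=18 entry=0x39007 [P=1 RW=1 US=1 PS=0]
  L1: frame=0x39 idx=17 entry=0x3B007 [P=1 RW=1 US=1 PS=0]
  → PA=0x3BACA  (2 entries read)
#1 VA=0x1E19E45 (r,kernel):
  L0: frame=0x37 idx=15 entry=0x3F007 [P=1 RW=1 US=1 PS=0]
  L1: frame=0x3F idx=25 entry=0x41007 [P=1 RW=1 US=1 PS=0]
  → PA=0x41E45  (2 entries read)

Entries read for #1: 2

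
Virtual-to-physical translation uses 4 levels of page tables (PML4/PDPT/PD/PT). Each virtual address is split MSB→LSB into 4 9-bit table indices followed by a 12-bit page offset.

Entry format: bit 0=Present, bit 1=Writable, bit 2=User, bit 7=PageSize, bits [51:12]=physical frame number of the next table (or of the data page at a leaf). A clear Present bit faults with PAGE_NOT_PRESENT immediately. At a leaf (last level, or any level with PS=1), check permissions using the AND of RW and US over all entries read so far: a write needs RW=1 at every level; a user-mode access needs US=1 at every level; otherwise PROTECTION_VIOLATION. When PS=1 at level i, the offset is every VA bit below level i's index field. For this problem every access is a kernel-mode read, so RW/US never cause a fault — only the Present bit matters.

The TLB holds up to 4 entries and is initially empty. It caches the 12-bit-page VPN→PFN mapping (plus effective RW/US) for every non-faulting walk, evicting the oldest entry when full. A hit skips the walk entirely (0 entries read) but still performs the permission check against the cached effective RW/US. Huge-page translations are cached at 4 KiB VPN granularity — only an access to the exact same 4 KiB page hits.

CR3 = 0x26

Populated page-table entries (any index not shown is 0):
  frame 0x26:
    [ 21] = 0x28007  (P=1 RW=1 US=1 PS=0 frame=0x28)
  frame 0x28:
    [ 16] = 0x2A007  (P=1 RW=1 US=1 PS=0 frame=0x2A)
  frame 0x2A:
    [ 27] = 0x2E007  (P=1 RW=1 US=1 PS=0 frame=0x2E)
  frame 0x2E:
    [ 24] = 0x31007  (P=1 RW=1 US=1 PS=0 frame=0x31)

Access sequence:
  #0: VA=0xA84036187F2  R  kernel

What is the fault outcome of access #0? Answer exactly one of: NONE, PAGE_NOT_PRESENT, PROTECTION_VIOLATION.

Per-access translation:
#0 VA=0xA84036187F2 (r,kernel):
  L0: frame=0x26 idx=21 entry=0x28007 [P=1 RW=1 US=1 PS=0]
  L1: frame=0x28 idx=16 entry=0x2A007 [P=1 RW=1 US=1 PS=0]
  L2: frame=0x2A idx=27 entry=0x2E007 [P=1 RW=1 US=1 PS=0]
  L3: frame=0x2E idx=24 entry=0x31007 [P=1 RW=1 US=1 PS=0]
  ✓ 0x317F2  — 4 lookups

Access #0 fault: NONE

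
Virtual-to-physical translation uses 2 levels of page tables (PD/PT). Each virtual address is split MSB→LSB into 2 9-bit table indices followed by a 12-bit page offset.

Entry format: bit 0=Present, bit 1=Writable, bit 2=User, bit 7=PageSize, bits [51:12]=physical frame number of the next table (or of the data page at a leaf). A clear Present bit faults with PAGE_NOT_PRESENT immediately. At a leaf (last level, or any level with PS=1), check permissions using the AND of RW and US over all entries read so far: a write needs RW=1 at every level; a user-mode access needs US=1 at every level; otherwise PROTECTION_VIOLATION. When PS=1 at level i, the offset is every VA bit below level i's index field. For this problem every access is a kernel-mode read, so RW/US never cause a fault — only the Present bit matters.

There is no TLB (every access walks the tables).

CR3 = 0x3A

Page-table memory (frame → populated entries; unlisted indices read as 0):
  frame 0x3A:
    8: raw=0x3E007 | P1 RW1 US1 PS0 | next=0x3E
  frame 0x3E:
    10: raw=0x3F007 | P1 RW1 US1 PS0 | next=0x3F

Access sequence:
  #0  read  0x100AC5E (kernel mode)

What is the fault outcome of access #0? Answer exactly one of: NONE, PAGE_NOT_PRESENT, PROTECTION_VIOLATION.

Walk each access:
#0 VA=0x100AC5E (r,kernel):
  L0: frame=0x3A idx=8 entry=0x3E007 [P=1 RW=1 US=1 PS=0]
  L1: frame=0x3E idx=10 entry=0x3F007 [P=1 RW=1 US=1 PS=0]
  → PA=0x3FC5E  (2 entries read)

Access #0 fault: NONE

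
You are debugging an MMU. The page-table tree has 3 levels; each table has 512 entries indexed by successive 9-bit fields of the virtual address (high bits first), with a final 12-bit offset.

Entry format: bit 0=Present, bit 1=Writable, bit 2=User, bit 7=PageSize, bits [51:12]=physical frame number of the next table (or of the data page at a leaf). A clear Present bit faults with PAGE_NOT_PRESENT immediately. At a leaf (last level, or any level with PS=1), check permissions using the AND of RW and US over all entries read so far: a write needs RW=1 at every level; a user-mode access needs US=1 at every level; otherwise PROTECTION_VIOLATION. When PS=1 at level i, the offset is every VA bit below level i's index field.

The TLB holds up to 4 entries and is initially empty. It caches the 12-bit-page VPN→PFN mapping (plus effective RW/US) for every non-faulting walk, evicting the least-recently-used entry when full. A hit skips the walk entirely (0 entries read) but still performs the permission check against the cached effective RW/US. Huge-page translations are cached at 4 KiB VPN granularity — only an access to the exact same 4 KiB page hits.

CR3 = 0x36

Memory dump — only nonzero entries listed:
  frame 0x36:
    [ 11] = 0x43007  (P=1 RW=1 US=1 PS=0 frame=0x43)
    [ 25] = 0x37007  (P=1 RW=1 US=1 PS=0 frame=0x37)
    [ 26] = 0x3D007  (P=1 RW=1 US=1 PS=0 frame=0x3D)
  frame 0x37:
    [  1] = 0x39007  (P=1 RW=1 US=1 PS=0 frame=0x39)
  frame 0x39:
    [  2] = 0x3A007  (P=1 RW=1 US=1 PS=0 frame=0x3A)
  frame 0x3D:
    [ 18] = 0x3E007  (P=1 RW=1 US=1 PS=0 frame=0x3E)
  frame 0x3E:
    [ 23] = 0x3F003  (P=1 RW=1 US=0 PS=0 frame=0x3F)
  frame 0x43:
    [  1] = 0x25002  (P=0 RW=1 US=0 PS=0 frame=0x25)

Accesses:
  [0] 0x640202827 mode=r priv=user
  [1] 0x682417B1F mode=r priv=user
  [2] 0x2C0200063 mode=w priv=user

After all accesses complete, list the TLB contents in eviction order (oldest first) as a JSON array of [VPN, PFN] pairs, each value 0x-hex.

Walk each access:
#0 VA=0x640202827 (r,user):
  [0] read 0x36 idx=25: raw=0x37007 flags P=1 W=1 U=1 S=0
  [1] read 0x37 idx=1: raw=0x39007 flags P=1 W=1 U=1 S=0
  [2] read 0x39 idx=2: raw=0x3A007 flags P=1 W=1 U=1 S=0
  ✓ 0x3A827  — 3 lookups
#1 VA=0x682417B1F (r,user):
  [0] read 0x36 idx=26: raw=0x3D007 flags P=1 W=1 U=1 S=0
  [1] read 0x3D idx=18: raw=0x3E007 flags P=1 W=1 U=1 S=0
  [2] read 0x3E idx=23: raw=0x3F003 flags P=1 W=1 U=0 S=0
  ⇒ fault: PROTECTION_VIOLATION  — 3 lookups
#2 VA=0x2C0200063 (w,user):
  [0] read 0x36 idx=11: raw=0x43007 flags P=1 W=1 U=1 S=0
  [1] read 0x43 idx=1: raw=0x25002 flags P=0 W=1 U=0 S=0
  ⇒ fault: PAGE_NOT_PRESENT  — 2 lookups

TLB: [["0x640202", "0x3A"]]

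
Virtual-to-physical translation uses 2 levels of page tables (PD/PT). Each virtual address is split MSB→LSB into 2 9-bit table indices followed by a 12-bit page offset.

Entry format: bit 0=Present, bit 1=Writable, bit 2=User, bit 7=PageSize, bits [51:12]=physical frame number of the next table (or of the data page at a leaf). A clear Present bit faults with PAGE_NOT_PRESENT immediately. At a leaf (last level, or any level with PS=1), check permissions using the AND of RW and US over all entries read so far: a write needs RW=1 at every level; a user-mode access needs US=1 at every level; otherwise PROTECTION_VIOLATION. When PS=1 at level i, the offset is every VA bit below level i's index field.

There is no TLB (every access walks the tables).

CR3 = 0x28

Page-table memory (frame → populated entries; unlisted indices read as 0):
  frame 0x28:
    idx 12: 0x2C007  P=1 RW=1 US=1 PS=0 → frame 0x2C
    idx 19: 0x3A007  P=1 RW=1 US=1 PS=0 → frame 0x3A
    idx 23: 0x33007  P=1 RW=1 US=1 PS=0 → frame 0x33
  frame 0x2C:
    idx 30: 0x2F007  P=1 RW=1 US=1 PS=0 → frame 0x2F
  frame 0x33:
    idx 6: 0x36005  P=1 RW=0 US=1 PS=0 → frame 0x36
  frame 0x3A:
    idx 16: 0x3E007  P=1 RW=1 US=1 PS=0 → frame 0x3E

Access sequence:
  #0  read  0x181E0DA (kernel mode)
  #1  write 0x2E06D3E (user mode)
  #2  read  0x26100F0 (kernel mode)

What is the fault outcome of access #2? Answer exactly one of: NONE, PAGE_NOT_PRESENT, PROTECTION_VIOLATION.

Walk each access:
#0 VA=0x181E0DA (r,kernel):
  lvl0: tbl 0x28, slot 12 ⇒ 0x2C007 (P1/RW1/US1/PS0)
  lvl1: tbl 0x2C, slot 30 ⇒ 0x2F007 (P1/RW1/US1/PS0)
  ✓ 0x2F0DA  — 2 lookups
#1 VA=0x2E06D3E (w,user):
  lvl0: tbl 0x28, slot 23 ⇒ 0x33007 (P1/RW1/US1/PS0)
  lvl1: tbl 0x33, slot 6 ⇒ 0x36005 (P1/RW0/US1/PS0)
  ✗ PROTECTION_VIOLATION  [2 reads]
#2 VA=0x26100F0 (r,kernel):
  lvl0: tbl 0x28, slot 19 ⇒ 0x3A007 (P1/RW1/US1/PS0)
  lvl1: tbl 0x3A, slot 16 ⇒ 0x3E007 (P1/RW1/US1/PS0)
  ✓ 0x3E0F0  — 2 lookups

Access #2 fault: NONE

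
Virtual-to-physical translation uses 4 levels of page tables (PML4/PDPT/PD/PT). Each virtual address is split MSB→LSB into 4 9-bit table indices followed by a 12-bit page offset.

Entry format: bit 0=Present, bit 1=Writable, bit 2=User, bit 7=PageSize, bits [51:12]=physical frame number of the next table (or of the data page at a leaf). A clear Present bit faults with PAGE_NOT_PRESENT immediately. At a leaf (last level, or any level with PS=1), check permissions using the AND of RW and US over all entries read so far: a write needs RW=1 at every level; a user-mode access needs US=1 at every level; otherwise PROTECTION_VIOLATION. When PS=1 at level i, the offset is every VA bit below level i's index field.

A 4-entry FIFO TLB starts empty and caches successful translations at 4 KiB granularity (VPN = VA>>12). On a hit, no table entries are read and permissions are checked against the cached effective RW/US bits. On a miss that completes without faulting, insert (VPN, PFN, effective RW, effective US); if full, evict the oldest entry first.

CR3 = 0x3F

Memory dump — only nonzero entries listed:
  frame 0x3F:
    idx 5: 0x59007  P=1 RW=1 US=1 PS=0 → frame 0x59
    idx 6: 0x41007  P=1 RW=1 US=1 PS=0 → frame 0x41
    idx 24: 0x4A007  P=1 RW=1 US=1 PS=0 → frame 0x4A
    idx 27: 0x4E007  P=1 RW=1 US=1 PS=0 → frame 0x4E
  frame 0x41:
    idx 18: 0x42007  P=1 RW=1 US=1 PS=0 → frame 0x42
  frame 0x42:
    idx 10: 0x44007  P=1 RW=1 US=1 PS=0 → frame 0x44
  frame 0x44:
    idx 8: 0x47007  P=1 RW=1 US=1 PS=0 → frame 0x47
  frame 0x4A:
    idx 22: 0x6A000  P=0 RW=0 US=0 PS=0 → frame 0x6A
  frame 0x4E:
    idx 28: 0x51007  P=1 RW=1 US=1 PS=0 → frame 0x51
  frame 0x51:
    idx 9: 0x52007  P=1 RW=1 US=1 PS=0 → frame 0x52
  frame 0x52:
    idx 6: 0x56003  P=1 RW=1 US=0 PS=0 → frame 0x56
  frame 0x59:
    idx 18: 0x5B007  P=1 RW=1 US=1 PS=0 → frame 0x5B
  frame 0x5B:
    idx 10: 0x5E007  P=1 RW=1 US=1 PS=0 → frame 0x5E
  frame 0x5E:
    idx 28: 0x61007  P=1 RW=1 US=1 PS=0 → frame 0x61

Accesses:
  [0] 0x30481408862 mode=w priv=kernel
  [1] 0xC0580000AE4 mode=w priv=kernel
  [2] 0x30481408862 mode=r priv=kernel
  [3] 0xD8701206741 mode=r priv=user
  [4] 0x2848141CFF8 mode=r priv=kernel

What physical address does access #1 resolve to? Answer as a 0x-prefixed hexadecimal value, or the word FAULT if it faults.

Per-access translation:
#0 VA=0x30481408862 (w,kernel):
  [0] read 0x3F idx=6: raw=0x41007 flags P=1 W=1 U=1 S=0
  [1] read 0x41 idx=18: raw=0x42007 flags P=1 W=1 U=1 S=0
  [2] read 0x42 idx=10: raw=0x44007 flags P=1 W=1 U=1 S=0
  [3] read 0x44 idx=8: raw=0x47007 flags P=1 W=1 U=1 S=0
  ⇒ phys 0x47862  [4 reads]
#1 VA=0xC0580000AE4 (w,kernel):
  [0] read 0x3F idx=24: raw=0x4A007 flags P=1 W=1 U=1 S=0
  [1] read 0x4A idx=22: raw=0x6A000 flags P=0 W=0 U=0 S=0
  ✗ PAGE_NOT_PRESENT  [2 reads]
#2 VA=0x30481408862 (r,kernel):
  TLB hit vpn=0x30481408 → PA=0x47862
#3 VA=0xD8701206741 (r,user):
  [0] read 0x3F idx=27: raw=0x4E007 flags P=1 W=1 U=1 S=0
  [1] read 0x4E idx=28: raw=0x51007 flags P=1 W=1 U=1 S=0
  [2] read 0x51 idx=9: raw=0x52007 flags P=1 W=1 U=1 S=0
  [3] read 0x52 idx=6: raw=0x56003 flags P=1 W=1 U=0 S=0
  ✗ PROTECTION_VIOLATION  [4 reads]
#4 VA=0x2848141CFF8 (r,kernel):
  [0] read 0x3F idx=5: raw=0x59007 flags P=1 W=1 U=1 S=0
  [1] read 0x59 idx=18: raw=0x5B007 flags P=1 W=1 U=1 S=0
  [2] read 0x5B idx=10: raw=0x5E007 flags P=1 W=1 U=1 S=0
  [3] read 0x5E idx=28: raw=0x61007 flags P=1 W=1 U=1 S=0
  ⇒ phys 0x61FF8  [4 reads]

Access #1 PA: FAULT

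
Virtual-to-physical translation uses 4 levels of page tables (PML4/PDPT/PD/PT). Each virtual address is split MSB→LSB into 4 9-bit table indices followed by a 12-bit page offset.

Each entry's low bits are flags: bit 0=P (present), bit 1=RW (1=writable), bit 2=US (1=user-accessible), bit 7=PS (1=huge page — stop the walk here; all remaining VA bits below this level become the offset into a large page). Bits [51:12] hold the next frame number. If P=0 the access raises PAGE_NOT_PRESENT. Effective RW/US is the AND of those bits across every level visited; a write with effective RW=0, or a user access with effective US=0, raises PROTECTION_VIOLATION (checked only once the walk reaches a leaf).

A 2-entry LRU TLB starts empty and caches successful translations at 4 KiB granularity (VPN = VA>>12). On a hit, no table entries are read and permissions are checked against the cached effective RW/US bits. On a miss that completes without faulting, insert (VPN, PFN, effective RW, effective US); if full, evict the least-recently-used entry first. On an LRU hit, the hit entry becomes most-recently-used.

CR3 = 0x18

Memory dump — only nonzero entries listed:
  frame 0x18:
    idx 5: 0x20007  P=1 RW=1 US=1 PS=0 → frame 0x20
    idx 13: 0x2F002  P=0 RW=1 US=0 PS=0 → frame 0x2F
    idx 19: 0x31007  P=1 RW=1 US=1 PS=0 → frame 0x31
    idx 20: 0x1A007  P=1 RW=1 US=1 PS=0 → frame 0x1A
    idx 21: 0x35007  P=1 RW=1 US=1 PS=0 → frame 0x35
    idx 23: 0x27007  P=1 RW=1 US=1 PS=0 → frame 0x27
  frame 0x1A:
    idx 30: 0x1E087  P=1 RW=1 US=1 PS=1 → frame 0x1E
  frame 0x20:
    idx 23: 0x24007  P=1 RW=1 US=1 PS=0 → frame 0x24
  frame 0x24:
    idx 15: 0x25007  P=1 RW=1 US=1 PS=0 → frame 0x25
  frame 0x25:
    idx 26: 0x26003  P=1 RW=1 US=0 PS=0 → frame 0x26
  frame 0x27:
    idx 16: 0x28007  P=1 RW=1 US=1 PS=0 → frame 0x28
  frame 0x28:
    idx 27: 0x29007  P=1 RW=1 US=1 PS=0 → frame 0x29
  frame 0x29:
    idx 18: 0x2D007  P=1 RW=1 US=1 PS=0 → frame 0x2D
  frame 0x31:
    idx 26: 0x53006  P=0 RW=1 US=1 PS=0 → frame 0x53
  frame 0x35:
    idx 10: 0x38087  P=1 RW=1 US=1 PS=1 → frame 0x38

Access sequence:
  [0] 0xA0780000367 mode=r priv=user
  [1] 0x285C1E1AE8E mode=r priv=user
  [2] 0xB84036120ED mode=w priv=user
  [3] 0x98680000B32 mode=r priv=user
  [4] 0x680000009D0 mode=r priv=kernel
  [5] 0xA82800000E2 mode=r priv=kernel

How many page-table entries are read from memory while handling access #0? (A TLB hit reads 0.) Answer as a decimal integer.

Trace:
#0 VA=0xA0780000367 (r,user):
  L0: frame=0x18 idx=20 entry=0x1A007 [P=1 RW=1 US=1 PS=0]
  L1: frame=0x1A idx=30 entry=0x1E087 [P=1 RW=1 US=1 PS=1]
  ✓ 0x1E367 (huge @L1)  — 2 lookups
#1 VA=0x285C1E1AE8E (r,user):
  L0: frame=0x18 idx=5 entry=0x20007 [P=1 RW=1 US=1 PS=0]
  L1: frame=0x20 idx=23 entry=0x24007 [P=1 RW=1 US=1 PS=0]
  L2: frame=0x24 idx=15 entry=0x25007 [P=1 RW=1 US=1 PS=0]
  L3: frame=0x25 idx=26 entry=0x26003 [P=1 RW=1 US=0 PS=0]
  ✗ PROTECTION_VIOLATION  [4 reads]
#2 VA=0xB84036120ED (w,user):
  L0: frame=0x18 idx=23 entry=0x27007 [P=1 RW=1 US=1 PS=0]
  L1: frame=0x27 idx=16 entry=0x28007 [P=1 RW=1 US=1 PS=0]
  L2: frame=0x28 idx=27 entry=0x29007 [P=1 RW=1 US=1 PS=0]
  L3: frame=0x29 idx=18 entry=0x2D007 [P=1 RW=1 US=1 PS=0]
  ✓ 0x2D0ED  — 4 lookups
#3 VA=0x98680000B32 (r,user):
  L0: frame=0x18 idx=19 entry=0x31007 [P=1 RW=1 US=1 PS=0]
  L1: frame=0x31 idx=26 entry=0x53006 [P=0 RW=1 US=1 PS=0]
  ✗ PAGE_NOT_PRESENT  [2 reads]
#4 VA=0x680000009D0 (r,kernel):
  L0: frame=0x18 idx=13 entry=0x2F002 [P=0 RW=1 US=0 PS=0]
  ✗ PAGE_NOT_PRESENT  [1 reads]
#5 VA=0xA82800000E2 (r,kernel):
  L0: frame=0x18 idx=21 entry=0x35007 [P=1 RW=1 US=1 PS=0]
  L1: frame=0x35 idx=10 entry=0x38087 [P=1 RW=1 US=1 PS=1]
  ✓ 0x380E2 (huge @L1)  — 2 lookups

Entries read for #0: 2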